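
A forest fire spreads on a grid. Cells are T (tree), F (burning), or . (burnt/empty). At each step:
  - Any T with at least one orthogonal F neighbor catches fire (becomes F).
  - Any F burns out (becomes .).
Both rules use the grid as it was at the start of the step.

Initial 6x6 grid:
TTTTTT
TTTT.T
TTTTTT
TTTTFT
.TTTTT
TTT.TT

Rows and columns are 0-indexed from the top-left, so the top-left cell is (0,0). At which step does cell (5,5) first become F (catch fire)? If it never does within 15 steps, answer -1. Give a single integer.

Step 1: cell (5,5)='T' (+4 fires, +1 burnt)
Step 2: cell (5,5)='T' (+6 fires, +4 burnt)
Step 3: cell (5,5)='F' (+6 fires, +6 burnt)
  -> target ignites at step 3
Step 4: cell (5,5)='.' (+7 fires, +6 burnt)
Step 5: cell (5,5)='.' (+5 fires, +7 burnt)
Step 6: cell (5,5)='.' (+3 fires, +5 burnt)
Step 7: cell (5,5)='.' (+1 fires, +3 burnt)
Step 8: cell (5,5)='.' (+0 fires, +1 burnt)
  fire out at step 8

3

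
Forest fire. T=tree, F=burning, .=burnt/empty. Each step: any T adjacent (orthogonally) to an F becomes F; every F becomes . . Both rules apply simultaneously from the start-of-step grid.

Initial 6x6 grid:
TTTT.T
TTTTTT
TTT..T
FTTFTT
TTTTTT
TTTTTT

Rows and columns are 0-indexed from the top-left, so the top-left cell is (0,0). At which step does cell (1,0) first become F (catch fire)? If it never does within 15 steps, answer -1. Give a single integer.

Step 1: cell (1,0)='T' (+6 fires, +2 burnt)
Step 2: cell (1,0)='F' (+9 fires, +6 burnt)
  -> target ignites at step 2
Step 3: cell (1,0)='.' (+8 fires, +9 burnt)
Step 4: cell (1,0)='.' (+5 fires, +8 burnt)
Step 5: cell (1,0)='.' (+3 fires, +5 burnt)
Step 6: cell (1,0)='.' (+0 fires, +3 burnt)
  fire out at step 6

2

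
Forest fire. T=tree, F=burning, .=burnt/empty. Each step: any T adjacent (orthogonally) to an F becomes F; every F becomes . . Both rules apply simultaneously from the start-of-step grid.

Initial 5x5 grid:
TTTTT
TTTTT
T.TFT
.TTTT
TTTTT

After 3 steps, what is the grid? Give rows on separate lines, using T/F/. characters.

Step 1: 4 trees catch fire, 1 burn out
  TTTTT
  TTTFT
  T.F.F
  .TTFT
  TTTTT
Step 2: 6 trees catch fire, 4 burn out
  TTTFT
  TTF.F
  T....
  .TF.F
  TTTFT
Step 3: 6 trees catch fire, 6 burn out
  TTF.F
  TF...
  T....
  .F...
  TTF.F

TTF.F
TF...
T....
.F...
TTF.F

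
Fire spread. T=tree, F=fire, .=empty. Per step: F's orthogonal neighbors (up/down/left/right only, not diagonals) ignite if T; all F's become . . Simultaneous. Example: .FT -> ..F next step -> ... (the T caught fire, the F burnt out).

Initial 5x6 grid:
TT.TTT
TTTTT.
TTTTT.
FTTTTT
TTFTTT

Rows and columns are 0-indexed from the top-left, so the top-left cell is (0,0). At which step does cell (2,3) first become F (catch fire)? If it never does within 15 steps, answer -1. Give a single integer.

Step 1: cell (2,3)='T' (+6 fires, +2 burnt)
Step 2: cell (2,3)='T' (+5 fires, +6 burnt)
Step 3: cell (2,3)='F' (+6 fires, +5 burnt)
  -> target ignites at step 3
Step 4: cell (2,3)='.' (+4 fires, +6 burnt)
Step 5: cell (2,3)='.' (+2 fires, +4 burnt)
Step 6: cell (2,3)='.' (+1 fires, +2 burnt)
Step 7: cell (2,3)='.' (+1 fires, +1 burnt)
Step 8: cell (2,3)='.' (+0 fires, +1 burnt)
  fire out at step 8

3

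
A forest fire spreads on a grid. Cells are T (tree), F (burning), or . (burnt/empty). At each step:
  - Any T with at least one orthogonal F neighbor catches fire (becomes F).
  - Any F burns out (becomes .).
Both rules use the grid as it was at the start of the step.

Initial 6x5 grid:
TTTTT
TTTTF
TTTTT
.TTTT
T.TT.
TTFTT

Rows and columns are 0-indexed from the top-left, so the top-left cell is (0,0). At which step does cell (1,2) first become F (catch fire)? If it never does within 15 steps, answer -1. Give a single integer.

Step 1: cell (1,2)='T' (+6 fires, +2 burnt)
Step 2: cell (1,2)='F' (+8 fires, +6 burnt)
  -> target ignites at step 2
Step 3: cell (1,2)='.' (+6 fires, +8 burnt)
Step 4: cell (1,2)='.' (+3 fires, +6 burnt)
Step 5: cell (1,2)='.' (+2 fires, +3 burnt)
Step 6: cell (1,2)='.' (+0 fires, +2 burnt)
  fire out at step 6

2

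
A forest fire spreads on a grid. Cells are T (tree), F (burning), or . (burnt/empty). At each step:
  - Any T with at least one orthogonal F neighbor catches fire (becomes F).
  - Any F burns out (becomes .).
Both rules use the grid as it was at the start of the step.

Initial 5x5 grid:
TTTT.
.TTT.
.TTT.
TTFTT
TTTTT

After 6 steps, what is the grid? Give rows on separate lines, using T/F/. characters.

Step 1: 4 trees catch fire, 1 burn out
  TTTT.
  .TTT.
  .TFT.
  TF.FT
  TTFTT
Step 2: 7 trees catch fire, 4 burn out
  TTTT.
  .TFT.
  .F.F.
  F...F
  TF.FT
Step 3: 5 trees catch fire, 7 burn out
  TTFT.
  .F.F.
  .....
  .....
  F...F
Step 4: 2 trees catch fire, 5 burn out
  TF.F.
  .....
  .....
  .....
  .....
Step 5: 1 trees catch fire, 2 burn out
  F....
  .....
  .....
  .....
  .....
Step 6: 0 trees catch fire, 1 burn out
  .....
  .....
  .....
  .....
  .....

.....
.....
.....
.....
.....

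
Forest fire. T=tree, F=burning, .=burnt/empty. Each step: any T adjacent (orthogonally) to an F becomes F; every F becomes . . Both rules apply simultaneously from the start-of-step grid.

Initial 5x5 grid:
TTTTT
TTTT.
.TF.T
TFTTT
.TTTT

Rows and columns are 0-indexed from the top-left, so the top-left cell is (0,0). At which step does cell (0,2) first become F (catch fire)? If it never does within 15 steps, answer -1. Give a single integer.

Step 1: cell (0,2)='T' (+5 fires, +2 burnt)
Step 2: cell (0,2)='F' (+5 fires, +5 burnt)
  -> target ignites at step 2
Step 3: cell (0,2)='.' (+5 fires, +5 burnt)
Step 4: cell (0,2)='.' (+4 fires, +5 burnt)
Step 5: cell (0,2)='.' (+0 fires, +4 burnt)
  fire out at step 5

2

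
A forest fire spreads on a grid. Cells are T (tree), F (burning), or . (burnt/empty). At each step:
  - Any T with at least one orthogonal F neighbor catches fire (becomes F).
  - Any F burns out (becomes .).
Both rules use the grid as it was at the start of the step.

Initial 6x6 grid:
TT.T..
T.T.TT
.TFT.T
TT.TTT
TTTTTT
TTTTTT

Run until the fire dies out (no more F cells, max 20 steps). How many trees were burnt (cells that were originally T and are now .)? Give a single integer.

Answer: 23

Derivation:
Step 1: +3 fires, +1 burnt (F count now 3)
Step 2: +2 fires, +3 burnt (F count now 2)
Step 3: +4 fires, +2 burnt (F count now 4)
Step 4: +6 fires, +4 burnt (F count now 6)
Step 5: +5 fires, +6 burnt (F count now 5)
Step 6: +2 fires, +5 burnt (F count now 2)
Step 7: +1 fires, +2 burnt (F count now 1)
Step 8: +0 fires, +1 burnt (F count now 0)
Fire out after step 8
Initially T: 27, now '.': 32
Total burnt (originally-T cells now '.'): 23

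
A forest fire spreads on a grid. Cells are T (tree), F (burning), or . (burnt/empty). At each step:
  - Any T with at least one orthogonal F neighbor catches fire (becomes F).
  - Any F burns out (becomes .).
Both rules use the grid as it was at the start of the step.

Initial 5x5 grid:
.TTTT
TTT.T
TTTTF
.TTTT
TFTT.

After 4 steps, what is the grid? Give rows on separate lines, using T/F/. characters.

Step 1: 6 trees catch fire, 2 burn out
  .TTTT
  TTT.F
  TTTF.
  .FTTF
  F.FT.
Step 2: 6 trees catch fire, 6 burn out
  .TTTF
  TTT..
  TFF..
  ..FF.
  ...F.
Step 3: 4 trees catch fire, 6 burn out
  .TTF.
  TFF..
  F....
  .....
  .....
Step 4: 3 trees catch fire, 4 burn out
  .FF..
  F....
  .....
  .....
  .....

.FF..
F....
.....
.....
.....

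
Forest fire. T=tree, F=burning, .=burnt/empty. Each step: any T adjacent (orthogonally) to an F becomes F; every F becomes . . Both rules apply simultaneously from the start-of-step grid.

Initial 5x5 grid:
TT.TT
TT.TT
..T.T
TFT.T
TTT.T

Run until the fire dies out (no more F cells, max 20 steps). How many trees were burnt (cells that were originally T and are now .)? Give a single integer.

Step 1: +3 fires, +1 burnt (F count now 3)
Step 2: +3 fires, +3 burnt (F count now 3)
Step 3: +0 fires, +3 burnt (F count now 0)
Fire out after step 3
Initially T: 17, now '.': 14
Total burnt (originally-T cells now '.'): 6

Answer: 6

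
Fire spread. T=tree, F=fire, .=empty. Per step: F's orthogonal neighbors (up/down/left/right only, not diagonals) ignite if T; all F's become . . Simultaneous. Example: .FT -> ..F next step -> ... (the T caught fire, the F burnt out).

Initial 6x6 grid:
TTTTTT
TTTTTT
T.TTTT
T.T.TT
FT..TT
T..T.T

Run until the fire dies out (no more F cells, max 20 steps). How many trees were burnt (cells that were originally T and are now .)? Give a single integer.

Step 1: +3 fires, +1 burnt (F count now 3)
Step 2: +1 fires, +3 burnt (F count now 1)
Step 3: +1 fires, +1 burnt (F count now 1)
Step 4: +2 fires, +1 burnt (F count now 2)
Step 5: +2 fires, +2 burnt (F count now 2)
Step 6: +3 fires, +2 burnt (F count now 3)
Step 7: +4 fires, +3 burnt (F count now 4)
Step 8: +3 fires, +4 burnt (F count now 3)
Step 9: +3 fires, +3 burnt (F count now 3)
Step 10: +2 fires, +3 burnt (F count now 2)
Step 11: +1 fires, +2 burnt (F count now 1)
Step 12: +1 fires, +1 burnt (F count now 1)
Step 13: +0 fires, +1 burnt (F count now 0)
Fire out after step 13
Initially T: 27, now '.': 35
Total burnt (originally-T cells now '.'): 26

Answer: 26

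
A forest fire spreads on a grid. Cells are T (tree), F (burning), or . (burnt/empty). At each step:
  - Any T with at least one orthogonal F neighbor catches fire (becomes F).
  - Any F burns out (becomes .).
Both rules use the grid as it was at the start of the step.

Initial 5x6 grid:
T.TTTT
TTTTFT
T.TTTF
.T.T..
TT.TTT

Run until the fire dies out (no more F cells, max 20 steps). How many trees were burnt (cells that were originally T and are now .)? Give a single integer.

Answer: 18

Derivation:
Step 1: +4 fires, +2 burnt (F count now 4)
Step 2: +4 fires, +4 burnt (F count now 4)
Step 3: +4 fires, +4 burnt (F count now 4)
Step 4: +2 fires, +4 burnt (F count now 2)
Step 5: +3 fires, +2 burnt (F count now 3)
Step 6: +1 fires, +3 burnt (F count now 1)
Step 7: +0 fires, +1 burnt (F count now 0)
Fire out after step 7
Initially T: 21, now '.': 27
Total burnt (originally-T cells now '.'): 18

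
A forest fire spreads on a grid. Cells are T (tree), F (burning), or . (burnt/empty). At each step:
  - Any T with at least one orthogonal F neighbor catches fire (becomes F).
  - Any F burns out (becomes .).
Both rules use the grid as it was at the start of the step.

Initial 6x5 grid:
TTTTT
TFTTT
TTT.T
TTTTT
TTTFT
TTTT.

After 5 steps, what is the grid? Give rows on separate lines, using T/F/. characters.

Step 1: 8 trees catch fire, 2 burn out
  TFTTT
  F.FTT
  TFT.T
  TTTFT
  TTF.F
  TTTF.
Step 2: 10 trees catch fire, 8 burn out
  F.FTT
  ...FT
  F.F.T
  TFF.F
  TF...
  TTF..
Step 3: 6 trees catch fire, 10 burn out
  ...FT
  ....F
  ....F
  F....
  F....
  TF...
Step 4: 2 trees catch fire, 6 burn out
  ....F
  .....
  .....
  .....
  .....
  F....
Step 5: 0 trees catch fire, 2 burn out
  .....
  .....
  .....
  .....
  .....
  .....

.....
.....
.....
.....
.....
.....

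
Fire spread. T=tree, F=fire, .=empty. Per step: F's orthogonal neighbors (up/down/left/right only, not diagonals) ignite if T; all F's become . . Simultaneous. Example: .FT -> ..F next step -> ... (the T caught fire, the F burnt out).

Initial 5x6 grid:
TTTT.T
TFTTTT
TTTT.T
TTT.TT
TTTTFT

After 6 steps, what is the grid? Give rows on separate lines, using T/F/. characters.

Step 1: 7 trees catch fire, 2 burn out
  TFTT.T
  F.FTTT
  TFTT.T
  TTT.FT
  TTTF.F
Step 2: 8 trees catch fire, 7 burn out
  F.FT.T
  ...FTT
  F.FT.T
  TFT..F
  TTF...
Step 3: 7 trees catch fire, 8 burn out
  ...F.T
  ....FT
  ...F.F
  F.F...
  TF....
Step 4: 2 trees catch fire, 7 burn out
  .....T
  .....F
  ......
  ......
  F.....
Step 5: 1 trees catch fire, 2 burn out
  .....F
  ......
  ......
  ......
  ......
Step 6: 0 trees catch fire, 1 burn out
  ......
  ......
  ......
  ......
  ......

......
......
......
......
......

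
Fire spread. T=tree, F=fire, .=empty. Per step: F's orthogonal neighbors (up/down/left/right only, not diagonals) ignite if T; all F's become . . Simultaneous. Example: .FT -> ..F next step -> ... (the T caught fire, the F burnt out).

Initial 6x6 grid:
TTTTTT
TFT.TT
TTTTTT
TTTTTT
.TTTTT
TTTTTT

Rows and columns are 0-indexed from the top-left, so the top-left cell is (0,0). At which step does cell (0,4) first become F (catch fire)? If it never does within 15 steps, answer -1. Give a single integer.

Step 1: cell (0,4)='T' (+4 fires, +1 burnt)
Step 2: cell (0,4)='T' (+5 fires, +4 burnt)
Step 3: cell (0,4)='T' (+5 fires, +5 burnt)
Step 4: cell (0,4)='F' (+5 fires, +5 burnt)
  -> target ignites at step 4
Step 5: cell (0,4)='.' (+7 fires, +5 burnt)
Step 6: cell (0,4)='.' (+4 fires, +7 burnt)
Step 7: cell (0,4)='.' (+2 fires, +4 burnt)
Step 8: cell (0,4)='.' (+1 fires, +2 burnt)
Step 9: cell (0,4)='.' (+0 fires, +1 burnt)
  fire out at step 9

4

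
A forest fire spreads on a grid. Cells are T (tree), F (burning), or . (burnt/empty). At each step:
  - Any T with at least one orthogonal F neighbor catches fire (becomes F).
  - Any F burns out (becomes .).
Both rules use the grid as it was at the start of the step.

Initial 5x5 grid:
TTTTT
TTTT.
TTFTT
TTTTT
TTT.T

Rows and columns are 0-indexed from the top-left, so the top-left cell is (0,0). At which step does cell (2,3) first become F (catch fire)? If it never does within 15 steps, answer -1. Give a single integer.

Step 1: cell (2,3)='F' (+4 fires, +1 burnt)
  -> target ignites at step 1
Step 2: cell (2,3)='.' (+8 fires, +4 burnt)
Step 3: cell (2,3)='.' (+6 fires, +8 burnt)
Step 4: cell (2,3)='.' (+4 fires, +6 burnt)
Step 5: cell (2,3)='.' (+0 fires, +4 burnt)
  fire out at step 5

1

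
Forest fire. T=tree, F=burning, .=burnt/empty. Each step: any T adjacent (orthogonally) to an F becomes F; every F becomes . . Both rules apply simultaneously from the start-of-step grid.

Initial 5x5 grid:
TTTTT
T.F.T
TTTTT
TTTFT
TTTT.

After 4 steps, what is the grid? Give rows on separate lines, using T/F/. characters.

Step 1: 6 trees catch fire, 2 burn out
  TTFTT
  T...T
  TTFFT
  TTF.F
  TTTF.
Step 2: 6 trees catch fire, 6 burn out
  TF.FT
  T...T
  TF..F
  TF...
  TTF..
Step 3: 6 trees catch fire, 6 burn out
  F...F
  T...F
  F....
  F....
  TF...
Step 4: 2 trees catch fire, 6 burn out
  .....
  F....
  .....
  .....
  F....

.....
F....
.....
.....
F....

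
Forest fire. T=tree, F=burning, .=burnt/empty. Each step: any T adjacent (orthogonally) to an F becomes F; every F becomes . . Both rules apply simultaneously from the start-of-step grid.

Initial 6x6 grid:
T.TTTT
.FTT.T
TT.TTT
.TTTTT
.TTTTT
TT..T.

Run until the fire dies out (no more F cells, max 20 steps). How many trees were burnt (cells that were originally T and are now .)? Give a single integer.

Step 1: +2 fires, +1 burnt (F count now 2)
Step 2: +4 fires, +2 burnt (F count now 4)
Step 3: +4 fires, +4 burnt (F count now 4)
Step 4: +5 fires, +4 burnt (F count now 5)
Step 5: +5 fires, +5 burnt (F count now 5)
Step 6: +3 fires, +5 burnt (F count now 3)
Step 7: +2 fires, +3 burnt (F count now 2)
Step 8: +0 fires, +2 burnt (F count now 0)
Fire out after step 8
Initially T: 26, now '.': 35
Total burnt (originally-T cells now '.'): 25

Answer: 25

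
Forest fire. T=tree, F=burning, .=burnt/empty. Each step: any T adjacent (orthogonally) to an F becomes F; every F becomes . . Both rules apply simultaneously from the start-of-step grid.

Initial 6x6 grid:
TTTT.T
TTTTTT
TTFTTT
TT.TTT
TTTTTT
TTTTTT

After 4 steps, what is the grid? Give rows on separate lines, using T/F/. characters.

Step 1: 3 trees catch fire, 1 burn out
  TTTT.T
  TTFTTT
  TF.FTT
  TT.TTT
  TTTTTT
  TTTTTT
Step 2: 7 trees catch fire, 3 burn out
  TTFT.T
  TF.FTT
  F...FT
  TF.FTT
  TTTTTT
  TTTTTT
Step 3: 9 trees catch fire, 7 burn out
  TF.F.T
  F...FT
  .....F
  F...FT
  TFTFTT
  TTTTTT
Step 4: 8 trees catch fire, 9 burn out
  F....T
  .....F
  ......
  .....F
  F.F.FT
  TFTFTT

F....T
.....F
......
.....F
F.F.FT
TFTFTT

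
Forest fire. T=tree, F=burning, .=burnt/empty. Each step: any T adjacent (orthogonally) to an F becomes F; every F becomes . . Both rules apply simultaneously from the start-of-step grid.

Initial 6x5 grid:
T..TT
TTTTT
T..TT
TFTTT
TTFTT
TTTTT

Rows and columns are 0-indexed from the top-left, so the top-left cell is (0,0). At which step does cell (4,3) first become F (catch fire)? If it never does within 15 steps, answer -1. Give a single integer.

Step 1: cell (4,3)='F' (+5 fires, +2 burnt)
  -> target ignites at step 1
Step 2: cell (4,3)='.' (+6 fires, +5 burnt)
Step 3: cell (4,3)='.' (+5 fires, +6 burnt)
Step 4: cell (4,3)='.' (+4 fires, +5 burnt)
Step 5: cell (4,3)='.' (+3 fires, +4 burnt)
Step 6: cell (4,3)='.' (+1 fires, +3 burnt)
Step 7: cell (4,3)='.' (+0 fires, +1 burnt)
  fire out at step 7

1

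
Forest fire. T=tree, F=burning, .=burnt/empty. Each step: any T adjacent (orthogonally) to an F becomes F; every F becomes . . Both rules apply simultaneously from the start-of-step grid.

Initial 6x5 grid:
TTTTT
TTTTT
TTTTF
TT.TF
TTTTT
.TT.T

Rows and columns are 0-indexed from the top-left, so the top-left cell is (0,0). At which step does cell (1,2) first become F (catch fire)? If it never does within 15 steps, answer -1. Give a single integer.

Step 1: cell (1,2)='T' (+4 fires, +2 burnt)
Step 2: cell (1,2)='T' (+5 fires, +4 burnt)
Step 3: cell (1,2)='F' (+4 fires, +5 burnt)
  -> target ignites at step 3
Step 4: cell (1,2)='.' (+6 fires, +4 burnt)
Step 5: cell (1,2)='.' (+5 fires, +6 burnt)
Step 6: cell (1,2)='.' (+1 fires, +5 burnt)
Step 7: cell (1,2)='.' (+0 fires, +1 burnt)
  fire out at step 7

3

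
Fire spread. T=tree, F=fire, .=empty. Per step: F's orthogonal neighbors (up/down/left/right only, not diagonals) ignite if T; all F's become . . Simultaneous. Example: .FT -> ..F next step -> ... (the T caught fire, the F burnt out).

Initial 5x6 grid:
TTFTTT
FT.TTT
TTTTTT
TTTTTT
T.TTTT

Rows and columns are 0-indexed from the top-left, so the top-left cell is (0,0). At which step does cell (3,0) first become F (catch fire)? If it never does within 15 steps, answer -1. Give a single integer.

Step 1: cell (3,0)='T' (+5 fires, +2 burnt)
Step 2: cell (3,0)='F' (+4 fires, +5 burnt)
  -> target ignites at step 2
Step 3: cell (3,0)='.' (+6 fires, +4 burnt)
Step 4: cell (3,0)='.' (+4 fires, +6 burnt)
Step 5: cell (3,0)='.' (+4 fires, +4 burnt)
Step 6: cell (3,0)='.' (+2 fires, +4 burnt)
Step 7: cell (3,0)='.' (+1 fires, +2 burnt)
Step 8: cell (3,0)='.' (+0 fires, +1 burnt)
  fire out at step 8

2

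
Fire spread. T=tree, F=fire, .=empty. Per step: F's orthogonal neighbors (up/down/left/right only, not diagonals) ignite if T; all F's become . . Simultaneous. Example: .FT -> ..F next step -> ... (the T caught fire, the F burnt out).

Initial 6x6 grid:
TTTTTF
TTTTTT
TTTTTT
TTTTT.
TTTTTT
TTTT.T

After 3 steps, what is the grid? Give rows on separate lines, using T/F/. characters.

Step 1: 2 trees catch fire, 1 burn out
  TTTTF.
  TTTTTF
  TTTTTT
  TTTTT.
  TTTTTT
  TTTT.T
Step 2: 3 trees catch fire, 2 burn out
  TTTF..
  TTTTF.
  TTTTTF
  TTTTT.
  TTTTTT
  TTTT.T
Step 3: 3 trees catch fire, 3 burn out
  TTF...
  TTTF..
  TTTTF.
  TTTTT.
  TTTTTT
  TTTT.T

TTF...
TTTF..
TTTTF.
TTTTT.
TTTTTT
TTTT.T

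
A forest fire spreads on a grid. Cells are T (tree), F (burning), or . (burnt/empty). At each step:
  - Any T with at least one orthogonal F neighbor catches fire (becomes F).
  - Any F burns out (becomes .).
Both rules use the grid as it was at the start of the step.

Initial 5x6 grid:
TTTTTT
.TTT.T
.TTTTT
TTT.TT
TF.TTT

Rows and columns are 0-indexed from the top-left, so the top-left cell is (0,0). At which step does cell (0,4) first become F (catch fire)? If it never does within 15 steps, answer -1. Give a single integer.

Step 1: cell (0,4)='T' (+2 fires, +1 burnt)
Step 2: cell (0,4)='T' (+3 fires, +2 burnt)
Step 3: cell (0,4)='T' (+2 fires, +3 burnt)
Step 4: cell (0,4)='T' (+3 fires, +2 burnt)
Step 5: cell (0,4)='T' (+4 fires, +3 burnt)
Step 6: cell (0,4)='T' (+3 fires, +4 burnt)
Step 7: cell (0,4)='F' (+4 fires, +3 burnt)
  -> target ignites at step 7
Step 8: cell (0,4)='.' (+3 fires, +4 burnt)
Step 9: cell (0,4)='.' (+0 fires, +3 burnt)
  fire out at step 9

7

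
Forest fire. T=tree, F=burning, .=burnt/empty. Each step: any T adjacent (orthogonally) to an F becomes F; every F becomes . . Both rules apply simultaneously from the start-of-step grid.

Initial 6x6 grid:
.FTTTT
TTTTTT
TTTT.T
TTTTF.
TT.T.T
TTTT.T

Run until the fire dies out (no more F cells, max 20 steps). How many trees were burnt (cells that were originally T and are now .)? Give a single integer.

Step 1: +3 fires, +2 burnt (F count now 3)
Step 2: +7 fires, +3 burnt (F count now 7)
Step 3: +6 fires, +7 burnt (F count now 6)
Step 4: +5 fires, +6 burnt (F count now 5)
Step 5: +3 fires, +5 burnt (F count now 3)
Step 6: +2 fires, +3 burnt (F count now 2)
Step 7: +0 fires, +2 burnt (F count now 0)
Fire out after step 7
Initially T: 28, now '.': 34
Total burnt (originally-T cells now '.'): 26

Answer: 26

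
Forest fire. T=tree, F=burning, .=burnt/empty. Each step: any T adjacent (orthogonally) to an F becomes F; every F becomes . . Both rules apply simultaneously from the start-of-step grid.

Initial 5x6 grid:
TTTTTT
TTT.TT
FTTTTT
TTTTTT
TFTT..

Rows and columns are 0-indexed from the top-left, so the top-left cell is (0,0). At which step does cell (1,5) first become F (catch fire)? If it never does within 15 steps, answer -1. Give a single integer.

Step 1: cell (1,5)='T' (+6 fires, +2 burnt)
Step 2: cell (1,5)='T' (+5 fires, +6 burnt)
Step 3: cell (1,5)='T' (+4 fires, +5 burnt)
Step 4: cell (1,5)='T' (+3 fires, +4 burnt)
Step 5: cell (1,5)='T' (+4 fires, +3 burnt)
Step 6: cell (1,5)='F' (+2 fires, +4 burnt)
  -> target ignites at step 6
Step 7: cell (1,5)='.' (+1 fires, +2 burnt)
Step 8: cell (1,5)='.' (+0 fires, +1 burnt)
  fire out at step 8

6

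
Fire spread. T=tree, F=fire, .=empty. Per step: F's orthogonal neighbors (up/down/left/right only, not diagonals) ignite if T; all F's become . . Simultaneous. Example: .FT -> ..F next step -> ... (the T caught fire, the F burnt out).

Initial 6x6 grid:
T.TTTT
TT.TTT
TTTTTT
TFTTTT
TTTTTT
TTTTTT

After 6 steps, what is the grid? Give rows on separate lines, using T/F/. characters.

Step 1: 4 trees catch fire, 1 burn out
  T.TTTT
  TT.TTT
  TFTTTT
  F.FTTT
  TFTTTT
  TTTTTT
Step 2: 7 trees catch fire, 4 burn out
  T.TTTT
  TF.TTT
  F.FTTT
  ...FTT
  F.FTTT
  TFTTTT
Step 3: 6 trees catch fire, 7 burn out
  T.TTTT
  F..TTT
  ...FTT
  ....FT
  ...FTT
  F.FTTT
Step 4: 6 trees catch fire, 6 burn out
  F.TTTT
  ...FTT
  ....FT
  .....F
  ....FT
  ...FTT
Step 5: 5 trees catch fire, 6 burn out
  ..TFTT
  ....FT
  .....F
  ......
  .....F
  ....FT
Step 6: 4 trees catch fire, 5 burn out
  ..F.FT
  .....F
  ......
  ......
  ......
  .....F

..F.FT
.....F
......
......
......
.....F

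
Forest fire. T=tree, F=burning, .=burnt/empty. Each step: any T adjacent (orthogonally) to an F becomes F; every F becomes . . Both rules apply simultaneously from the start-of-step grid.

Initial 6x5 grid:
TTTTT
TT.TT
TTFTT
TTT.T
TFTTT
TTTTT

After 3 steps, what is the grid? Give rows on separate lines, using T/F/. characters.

Step 1: 7 trees catch fire, 2 burn out
  TTTTT
  TT.TT
  TF.FT
  TFF.T
  F.FTT
  TFTTT
Step 2: 8 trees catch fire, 7 burn out
  TTTTT
  TF.FT
  F...F
  F...T
  ...FT
  F.FTT
Step 3: 7 trees catch fire, 8 burn out
  TFTFT
  F...F
  .....
  ....F
  ....F
  ...FT

TFTFT
F...F
.....
....F
....F
...FT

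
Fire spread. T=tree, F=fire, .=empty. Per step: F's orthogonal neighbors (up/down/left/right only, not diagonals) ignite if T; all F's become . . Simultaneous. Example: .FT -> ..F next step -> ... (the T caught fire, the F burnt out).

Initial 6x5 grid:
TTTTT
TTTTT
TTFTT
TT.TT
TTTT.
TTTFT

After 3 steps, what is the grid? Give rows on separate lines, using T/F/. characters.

Step 1: 6 trees catch fire, 2 burn out
  TTTTT
  TTFTT
  TF.FT
  TT.TT
  TTTF.
  TTF.F
Step 2: 9 trees catch fire, 6 burn out
  TTFTT
  TF.FT
  F...F
  TF.FT
  TTF..
  TF...
Step 3: 8 trees catch fire, 9 burn out
  TF.FT
  F...F
  .....
  F...F
  TF...
  F....

TF.FT
F...F
.....
F...F
TF...
F....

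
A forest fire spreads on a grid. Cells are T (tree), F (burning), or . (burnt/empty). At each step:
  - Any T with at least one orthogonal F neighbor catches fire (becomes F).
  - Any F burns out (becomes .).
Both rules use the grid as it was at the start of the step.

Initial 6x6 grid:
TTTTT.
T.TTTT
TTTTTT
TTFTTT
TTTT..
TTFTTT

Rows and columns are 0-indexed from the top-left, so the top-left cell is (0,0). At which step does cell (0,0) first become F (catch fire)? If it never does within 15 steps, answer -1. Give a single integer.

Step 1: cell (0,0)='T' (+6 fires, +2 burnt)
Step 2: cell (0,0)='T' (+9 fires, +6 burnt)
Step 3: cell (0,0)='T' (+7 fires, +9 burnt)
Step 4: cell (0,0)='T' (+5 fires, +7 burnt)
Step 5: cell (0,0)='F' (+3 fires, +5 burnt)
  -> target ignites at step 5
Step 6: cell (0,0)='.' (+0 fires, +3 burnt)
  fire out at step 6

5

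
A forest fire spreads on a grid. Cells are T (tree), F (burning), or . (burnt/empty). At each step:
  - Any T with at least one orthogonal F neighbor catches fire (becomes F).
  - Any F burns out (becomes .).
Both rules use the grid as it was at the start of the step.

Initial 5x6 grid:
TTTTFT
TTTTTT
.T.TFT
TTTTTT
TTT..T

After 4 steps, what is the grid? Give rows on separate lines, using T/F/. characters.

Step 1: 6 trees catch fire, 2 burn out
  TTTF.F
  TTTTFT
  .T.F.F
  TTTTFT
  TTT..T
Step 2: 5 trees catch fire, 6 burn out
  TTF...
  TTTF.F
  .T....
  TTTF.F
  TTT..T
Step 3: 4 trees catch fire, 5 burn out
  TF....
  TTF...
  .T....
  TTF...
  TTT..F
Step 4: 4 trees catch fire, 4 burn out
  F.....
  TF....
  .T....
  TF....
  TTF...

F.....
TF....
.T....
TF....
TTF...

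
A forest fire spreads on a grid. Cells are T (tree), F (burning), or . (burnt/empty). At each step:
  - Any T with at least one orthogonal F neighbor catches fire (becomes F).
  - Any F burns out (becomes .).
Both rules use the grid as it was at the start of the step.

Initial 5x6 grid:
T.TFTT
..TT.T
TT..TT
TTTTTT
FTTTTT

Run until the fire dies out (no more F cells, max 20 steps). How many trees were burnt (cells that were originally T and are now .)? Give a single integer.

Step 1: +5 fires, +2 burnt (F count now 5)
Step 2: +5 fires, +5 burnt (F count now 5)
Step 3: +4 fires, +5 burnt (F count now 4)
Step 4: +3 fires, +4 burnt (F count now 3)
Step 5: +4 fires, +3 burnt (F count now 4)
Step 6: +0 fires, +4 burnt (F count now 0)
Fire out after step 6
Initially T: 22, now '.': 29
Total burnt (originally-T cells now '.'): 21

Answer: 21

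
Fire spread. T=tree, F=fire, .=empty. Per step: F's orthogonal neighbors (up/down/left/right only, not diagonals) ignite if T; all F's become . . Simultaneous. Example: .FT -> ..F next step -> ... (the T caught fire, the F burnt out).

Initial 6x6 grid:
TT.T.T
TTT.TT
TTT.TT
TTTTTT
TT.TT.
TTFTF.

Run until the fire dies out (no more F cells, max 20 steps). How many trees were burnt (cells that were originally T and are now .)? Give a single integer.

Answer: 26

Derivation:
Step 1: +3 fires, +2 burnt (F count now 3)
Step 2: +4 fires, +3 burnt (F count now 4)
Step 3: +5 fires, +4 burnt (F count now 5)
Step 4: +5 fires, +5 burnt (F count now 5)
Step 5: +4 fires, +5 burnt (F count now 4)
Step 6: +4 fires, +4 burnt (F count now 4)
Step 7: +1 fires, +4 burnt (F count now 1)
Step 8: +0 fires, +1 burnt (F count now 0)
Fire out after step 8
Initially T: 27, now '.': 35
Total burnt (originally-T cells now '.'): 26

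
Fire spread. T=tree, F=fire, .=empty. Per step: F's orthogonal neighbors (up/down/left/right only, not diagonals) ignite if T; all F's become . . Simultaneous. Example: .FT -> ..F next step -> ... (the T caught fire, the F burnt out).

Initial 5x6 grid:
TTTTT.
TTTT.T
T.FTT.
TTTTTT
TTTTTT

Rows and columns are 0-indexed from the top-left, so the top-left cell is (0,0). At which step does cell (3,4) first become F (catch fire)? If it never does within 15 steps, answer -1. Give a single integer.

Step 1: cell (3,4)='T' (+3 fires, +1 burnt)
Step 2: cell (3,4)='T' (+7 fires, +3 burnt)
Step 3: cell (3,4)='F' (+7 fires, +7 burnt)
  -> target ignites at step 3
Step 4: cell (3,4)='.' (+6 fires, +7 burnt)
Step 5: cell (3,4)='.' (+1 fires, +6 burnt)
Step 6: cell (3,4)='.' (+0 fires, +1 burnt)
  fire out at step 6

3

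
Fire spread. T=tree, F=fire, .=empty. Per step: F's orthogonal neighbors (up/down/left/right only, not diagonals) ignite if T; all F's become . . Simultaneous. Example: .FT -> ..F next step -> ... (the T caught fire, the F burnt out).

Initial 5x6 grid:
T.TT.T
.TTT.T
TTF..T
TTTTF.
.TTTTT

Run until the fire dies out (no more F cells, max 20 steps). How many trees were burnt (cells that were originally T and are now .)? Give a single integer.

Step 1: +5 fires, +2 burnt (F count now 5)
Step 2: +8 fires, +5 burnt (F count now 8)
Step 3: +3 fires, +8 burnt (F count now 3)
Step 4: +0 fires, +3 burnt (F count now 0)
Fire out after step 4
Initially T: 20, now '.': 26
Total burnt (originally-T cells now '.'): 16

Answer: 16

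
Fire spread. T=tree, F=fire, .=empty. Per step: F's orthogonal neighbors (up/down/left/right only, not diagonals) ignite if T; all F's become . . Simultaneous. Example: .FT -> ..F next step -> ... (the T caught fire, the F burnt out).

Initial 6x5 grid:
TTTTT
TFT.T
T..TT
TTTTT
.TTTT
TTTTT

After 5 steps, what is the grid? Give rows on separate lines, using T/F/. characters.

Step 1: 3 trees catch fire, 1 burn out
  TFTTT
  F.F.T
  T..TT
  TTTTT
  .TTTT
  TTTTT
Step 2: 3 trees catch fire, 3 burn out
  F.FTT
  ....T
  F..TT
  TTTTT
  .TTTT
  TTTTT
Step 3: 2 trees catch fire, 3 burn out
  ...FT
  ....T
  ...TT
  FTTTT
  .TTTT
  TTTTT
Step 4: 2 trees catch fire, 2 burn out
  ....F
  ....T
  ...TT
  .FTTT
  .TTTT
  TTTTT
Step 5: 3 trees catch fire, 2 burn out
  .....
  ....F
  ...TT
  ..FTT
  .FTTT
  TTTTT

.....
....F
...TT
..FTT
.FTTT
TTTTT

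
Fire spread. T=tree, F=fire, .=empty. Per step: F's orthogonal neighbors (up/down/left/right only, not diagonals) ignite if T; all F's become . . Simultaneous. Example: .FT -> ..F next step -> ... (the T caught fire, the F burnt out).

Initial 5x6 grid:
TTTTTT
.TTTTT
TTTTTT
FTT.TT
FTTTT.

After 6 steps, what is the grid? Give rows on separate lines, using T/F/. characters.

Step 1: 3 trees catch fire, 2 burn out
  TTTTTT
  .TTTTT
  FTTTTT
  .FT.TT
  .FTTT.
Step 2: 3 trees catch fire, 3 burn out
  TTTTTT
  .TTTTT
  .FTTTT
  ..F.TT
  ..FTT.
Step 3: 3 trees catch fire, 3 burn out
  TTTTTT
  .FTTTT
  ..FTTT
  ....TT
  ...FT.
Step 4: 4 trees catch fire, 3 burn out
  TFTTTT
  ..FTTT
  ...FTT
  ....TT
  ....F.
Step 5: 5 trees catch fire, 4 burn out
  F.FTTT
  ...FTT
  ....FT
  ....FT
  ......
Step 6: 4 trees catch fire, 5 burn out
  ...FTT
  ....FT
  .....F
  .....F
  ......

...FTT
....FT
.....F
.....F
......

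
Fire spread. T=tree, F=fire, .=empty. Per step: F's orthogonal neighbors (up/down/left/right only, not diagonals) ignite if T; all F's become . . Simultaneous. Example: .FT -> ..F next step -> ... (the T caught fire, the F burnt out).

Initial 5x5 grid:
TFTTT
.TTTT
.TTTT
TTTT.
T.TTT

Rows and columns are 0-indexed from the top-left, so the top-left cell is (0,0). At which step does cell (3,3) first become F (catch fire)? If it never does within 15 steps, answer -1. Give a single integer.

Step 1: cell (3,3)='T' (+3 fires, +1 burnt)
Step 2: cell (3,3)='T' (+3 fires, +3 burnt)
Step 3: cell (3,3)='T' (+4 fires, +3 burnt)
Step 4: cell (3,3)='T' (+4 fires, +4 burnt)
Step 5: cell (3,3)='F' (+4 fires, +4 burnt)
  -> target ignites at step 5
Step 6: cell (3,3)='.' (+1 fires, +4 burnt)
Step 7: cell (3,3)='.' (+1 fires, +1 burnt)
Step 8: cell (3,3)='.' (+0 fires, +1 burnt)
  fire out at step 8

5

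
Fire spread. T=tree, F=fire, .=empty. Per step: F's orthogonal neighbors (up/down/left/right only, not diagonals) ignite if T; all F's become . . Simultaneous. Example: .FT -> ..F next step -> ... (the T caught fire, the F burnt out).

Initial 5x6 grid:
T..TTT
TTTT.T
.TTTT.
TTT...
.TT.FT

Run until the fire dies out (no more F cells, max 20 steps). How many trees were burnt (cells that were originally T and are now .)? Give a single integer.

Step 1: +1 fires, +1 burnt (F count now 1)
Step 2: +0 fires, +1 burnt (F count now 0)
Fire out after step 2
Initially T: 19, now '.': 12
Total burnt (originally-T cells now '.'): 1

Answer: 1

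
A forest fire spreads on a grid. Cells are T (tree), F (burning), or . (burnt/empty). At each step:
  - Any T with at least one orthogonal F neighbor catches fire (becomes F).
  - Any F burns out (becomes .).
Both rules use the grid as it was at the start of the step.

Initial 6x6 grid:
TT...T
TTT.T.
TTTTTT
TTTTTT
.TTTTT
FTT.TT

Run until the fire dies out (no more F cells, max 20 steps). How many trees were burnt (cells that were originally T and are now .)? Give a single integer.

Step 1: +1 fires, +1 burnt (F count now 1)
Step 2: +2 fires, +1 burnt (F count now 2)
Step 3: +2 fires, +2 burnt (F count now 2)
Step 4: +4 fires, +2 burnt (F count now 4)
Step 5: +5 fires, +4 burnt (F count now 5)
Step 6: +7 fires, +5 burnt (F count now 7)
Step 7: +4 fires, +7 burnt (F count now 4)
Step 8: +2 fires, +4 burnt (F count now 2)
Step 9: +0 fires, +2 burnt (F count now 0)
Fire out after step 9
Initially T: 28, now '.': 35
Total burnt (originally-T cells now '.'): 27

Answer: 27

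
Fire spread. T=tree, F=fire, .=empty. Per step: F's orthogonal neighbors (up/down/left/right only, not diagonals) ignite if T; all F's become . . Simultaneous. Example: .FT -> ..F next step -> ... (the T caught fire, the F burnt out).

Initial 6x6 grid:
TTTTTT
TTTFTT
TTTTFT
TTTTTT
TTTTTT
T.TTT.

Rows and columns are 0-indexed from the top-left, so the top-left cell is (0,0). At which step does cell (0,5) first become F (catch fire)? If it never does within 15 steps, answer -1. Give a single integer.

Step 1: cell (0,5)='T' (+6 fires, +2 burnt)
Step 2: cell (0,5)='T' (+8 fires, +6 burnt)
Step 3: cell (0,5)='F' (+8 fires, +8 burnt)
  -> target ignites at step 3
Step 4: cell (0,5)='.' (+5 fires, +8 burnt)
Step 5: cell (0,5)='.' (+3 fires, +5 burnt)
Step 6: cell (0,5)='.' (+1 fires, +3 burnt)
Step 7: cell (0,5)='.' (+1 fires, +1 burnt)
Step 8: cell (0,5)='.' (+0 fires, +1 burnt)
  fire out at step 8

3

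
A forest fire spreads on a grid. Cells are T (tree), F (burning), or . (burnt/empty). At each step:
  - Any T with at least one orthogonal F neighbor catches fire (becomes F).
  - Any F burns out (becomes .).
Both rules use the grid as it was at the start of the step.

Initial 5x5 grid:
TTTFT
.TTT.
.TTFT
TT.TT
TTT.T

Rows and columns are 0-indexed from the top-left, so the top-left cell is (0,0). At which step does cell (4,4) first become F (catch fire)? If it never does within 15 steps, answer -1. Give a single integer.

Step 1: cell (4,4)='T' (+6 fires, +2 burnt)
Step 2: cell (4,4)='T' (+4 fires, +6 burnt)
Step 3: cell (4,4)='F' (+4 fires, +4 burnt)
  -> target ignites at step 3
Step 4: cell (4,4)='.' (+2 fires, +4 burnt)
Step 5: cell (4,4)='.' (+2 fires, +2 burnt)
Step 6: cell (4,4)='.' (+0 fires, +2 burnt)
  fire out at step 6

3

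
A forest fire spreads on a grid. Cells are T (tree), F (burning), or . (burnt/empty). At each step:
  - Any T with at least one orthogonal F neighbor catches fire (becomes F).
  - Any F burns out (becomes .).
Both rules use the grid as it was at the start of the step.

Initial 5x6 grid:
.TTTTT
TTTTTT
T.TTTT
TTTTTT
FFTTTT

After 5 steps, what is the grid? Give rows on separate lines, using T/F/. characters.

Step 1: 3 trees catch fire, 2 burn out
  .TTTTT
  TTTTTT
  T.TTTT
  FFTTTT
  ..FTTT
Step 2: 3 trees catch fire, 3 burn out
  .TTTTT
  TTTTTT
  F.TTTT
  ..FTTT
  ...FTT
Step 3: 4 trees catch fire, 3 burn out
  .TTTTT
  FTTTTT
  ..FTTT
  ...FTT
  ....FT
Step 4: 5 trees catch fire, 4 burn out
  .TTTTT
  .FFTTT
  ...FTT
  ....FT
  .....F
Step 5: 5 trees catch fire, 5 burn out
  .FFTTT
  ...FTT
  ....FT
  .....F
  ......

.FFTTT
...FTT
....FT
.....F
......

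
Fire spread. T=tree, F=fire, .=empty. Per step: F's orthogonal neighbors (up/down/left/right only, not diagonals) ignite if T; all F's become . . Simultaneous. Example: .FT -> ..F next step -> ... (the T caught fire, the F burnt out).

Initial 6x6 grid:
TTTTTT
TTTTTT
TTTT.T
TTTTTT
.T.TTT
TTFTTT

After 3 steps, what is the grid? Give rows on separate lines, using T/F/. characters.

Step 1: 2 trees catch fire, 1 burn out
  TTTTTT
  TTTTTT
  TTTT.T
  TTTTTT
  .T.TTT
  TF.FTT
Step 2: 4 trees catch fire, 2 burn out
  TTTTTT
  TTTTTT
  TTTT.T
  TTTTTT
  .F.FTT
  F...FT
Step 3: 4 trees catch fire, 4 burn out
  TTTTTT
  TTTTTT
  TTTT.T
  TFTFTT
  ....FT
  .....F

TTTTTT
TTTTTT
TTTT.T
TFTFTT
....FT
.....F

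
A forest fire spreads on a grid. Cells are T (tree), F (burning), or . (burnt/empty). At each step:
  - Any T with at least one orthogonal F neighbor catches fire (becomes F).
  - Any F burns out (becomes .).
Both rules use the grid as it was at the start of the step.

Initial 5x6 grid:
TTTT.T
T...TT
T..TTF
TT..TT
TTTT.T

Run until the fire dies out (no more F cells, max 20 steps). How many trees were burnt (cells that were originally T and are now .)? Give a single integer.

Answer: 8

Derivation:
Step 1: +3 fires, +1 burnt (F count now 3)
Step 2: +5 fires, +3 burnt (F count now 5)
Step 3: +0 fires, +5 burnt (F count now 0)
Fire out after step 3
Initially T: 20, now '.': 18
Total burnt (originally-T cells now '.'): 8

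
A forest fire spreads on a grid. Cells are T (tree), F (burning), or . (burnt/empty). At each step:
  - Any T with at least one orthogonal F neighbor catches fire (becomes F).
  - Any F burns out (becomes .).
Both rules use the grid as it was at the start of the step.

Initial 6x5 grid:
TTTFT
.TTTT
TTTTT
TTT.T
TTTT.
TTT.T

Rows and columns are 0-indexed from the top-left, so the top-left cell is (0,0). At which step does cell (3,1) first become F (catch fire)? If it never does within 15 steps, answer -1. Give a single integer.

Step 1: cell (3,1)='T' (+3 fires, +1 burnt)
Step 2: cell (3,1)='T' (+4 fires, +3 burnt)
Step 3: cell (3,1)='T' (+4 fires, +4 burnt)
Step 4: cell (3,1)='T' (+3 fires, +4 burnt)
Step 5: cell (3,1)='F' (+3 fires, +3 burnt)
  -> target ignites at step 5
Step 6: cell (3,1)='.' (+4 fires, +3 burnt)
Step 7: cell (3,1)='.' (+2 fires, +4 burnt)
Step 8: cell (3,1)='.' (+1 fires, +2 burnt)
Step 9: cell (3,1)='.' (+0 fires, +1 burnt)
  fire out at step 9

5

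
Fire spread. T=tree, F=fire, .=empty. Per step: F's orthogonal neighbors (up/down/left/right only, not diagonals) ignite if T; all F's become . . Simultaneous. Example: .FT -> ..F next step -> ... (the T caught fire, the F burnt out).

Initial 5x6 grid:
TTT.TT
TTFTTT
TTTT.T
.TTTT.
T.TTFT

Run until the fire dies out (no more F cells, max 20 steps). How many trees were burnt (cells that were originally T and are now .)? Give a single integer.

Step 1: +7 fires, +2 burnt (F count now 7)
Step 2: +8 fires, +7 burnt (F count now 8)
Step 3: +5 fires, +8 burnt (F count now 5)
Step 4: +2 fires, +5 burnt (F count now 2)
Step 5: +0 fires, +2 burnt (F count now 0)
Fire out after step 5
Initially T: 23, now '.': 29
Total burnt (originally-T cells now '.'): 22

Answer: 22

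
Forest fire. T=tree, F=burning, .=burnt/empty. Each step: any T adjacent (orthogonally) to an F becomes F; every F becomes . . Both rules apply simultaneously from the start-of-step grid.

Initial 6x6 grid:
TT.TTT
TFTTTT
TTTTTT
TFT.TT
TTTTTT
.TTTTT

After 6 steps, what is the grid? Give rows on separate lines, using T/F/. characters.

Step 1: 7 trees catch fire, 2 burn out
  TF.TTT
  F.FTTT
  TFTTTT
  F.F.TT
  TFTTTT
  .TTTTT
Step 2: 7 trees catch fire, 7 burn out
  F..TTT
  ...FTT
  F.FTTT
  ....TT
  F.FTTT
  .FTTTT
Step 3: 5 trees catch fire, 7 burn out
  ...FTT
  ....FT
  ...FTT
  ....TT
  ...FTT
  ..FTTT
Step 4: 5 trees catch fire, 5 burn out
  ....FT
  .....F
  ....FT
  ....TT
  ....FT
  ...FTT
Step 5: 5 trees catch fire, 5 burn out
  .....F
  ......
  .....F
  ....FT
  .....F
  ....FT
Step 6: 2 trees catch fire, 5 burn out
  ......
  ......
  ......
  .....F
  ......
  .....F

......
......
......
.....F
......
.....F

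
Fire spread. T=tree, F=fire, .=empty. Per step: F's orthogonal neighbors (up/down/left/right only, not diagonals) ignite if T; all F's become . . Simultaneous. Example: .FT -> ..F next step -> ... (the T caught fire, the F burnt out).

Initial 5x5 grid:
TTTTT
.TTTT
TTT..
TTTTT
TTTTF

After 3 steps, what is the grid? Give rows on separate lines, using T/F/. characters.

Step 1: 2 trees catch fire, 1 burn out
  TTTTT
  .TTTT
  TTT..
  TTTTF
  TTTF.
Step 2: 2 trees catch fire, 2 burn out
  TTTTT
  .TTTT
  TTT..
  TTTF.
  TTF..
Step 3: 2 trees catch fire, 2 burn out
  TTTTT
  .TTTT
  TTT..
  TTF..
  TF...

TTTTT
.TTTT
TTT..
TTF..
TF...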